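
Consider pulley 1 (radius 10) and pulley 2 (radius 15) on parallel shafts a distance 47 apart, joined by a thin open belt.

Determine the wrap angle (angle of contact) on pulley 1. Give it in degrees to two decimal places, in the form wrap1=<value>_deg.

wrap1=167.79_deg

open belt: β = asin((r2−r1)/C) = asin(5/47) = 6.1069°
wrap1 = π − 2β = 167.7863°
wrap2 = π + 2β = 192.2137°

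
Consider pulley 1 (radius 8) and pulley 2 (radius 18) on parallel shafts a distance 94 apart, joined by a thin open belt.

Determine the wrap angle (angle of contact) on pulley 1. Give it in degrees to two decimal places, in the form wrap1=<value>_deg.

open belt: β = asin((r2−r1)/C) = asin(10/94) = 6.1069°
wrap1 = π − 2β = 167.7863°
wrap2 = π + 2β = 192.2137°

wrap1=167.79_deg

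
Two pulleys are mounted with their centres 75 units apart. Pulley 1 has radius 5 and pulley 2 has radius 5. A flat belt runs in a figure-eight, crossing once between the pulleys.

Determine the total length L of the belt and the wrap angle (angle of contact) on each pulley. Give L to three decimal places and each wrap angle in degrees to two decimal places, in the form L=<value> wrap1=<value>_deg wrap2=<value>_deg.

L=182.751 wrap1=195.32_deg wrap2=195.32_deg

crossed belt: β = asin((r1+r2)/C) = asin(10/75) = 7.6623°
wrap1 = wrap2 = π + 2β = 195.3245°
tangent length = C·cosβ = 74.3303
L = (r1+r2)·wrap + 2·C·cosβ = 10·3.4091 + 2·74.3303 = 182.7512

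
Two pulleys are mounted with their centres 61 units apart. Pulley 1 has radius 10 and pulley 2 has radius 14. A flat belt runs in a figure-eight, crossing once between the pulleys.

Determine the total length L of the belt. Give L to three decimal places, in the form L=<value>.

crossed belt: β = asin((r1+r2)/C) = asin(24/61) = 23.1689°
wrap1 = wrap2 = π + 2β = 226.3378°
tangent length = C·cosβ = 56.0803
L = (r1+r2)·wrap + 2·C·cosβ = 24·3.9503 + 2·56.0803 = 206.9687

L=206.969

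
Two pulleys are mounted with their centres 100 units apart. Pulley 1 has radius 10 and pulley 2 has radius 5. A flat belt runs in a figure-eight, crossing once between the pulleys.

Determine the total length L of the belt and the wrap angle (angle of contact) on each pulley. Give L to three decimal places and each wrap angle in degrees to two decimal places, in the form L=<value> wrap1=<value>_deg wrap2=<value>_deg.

crossed belt: β = asin((r1+r2)/C) = asin(15/100) = 8.6269°
wrap1 = wrap2 = π + 2β = 197.2539°
tangent length = C·cosβ = 98.8686
L = (r1+r2)·wrap + 2·C·cosβ = 15·3.4427 + 2·98.8686 = 249.3781

L=249.378 wrap1=197.25_deg wrap2=197.25_deg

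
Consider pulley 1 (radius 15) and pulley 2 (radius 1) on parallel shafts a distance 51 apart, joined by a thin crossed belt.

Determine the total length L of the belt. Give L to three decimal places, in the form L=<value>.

crossed belt: β = asin((r1+r2)/C) = asin(16/51) = 18.2839°
wrap1 = wrap2 = π + 2β = 216.5678°
tangent length = C·cosβ = 48.4252
L = (r1+r2)·wrap + 2·C·cosβ = 16·3.7798 + 2·48.4252 = 157.3275

L=157.328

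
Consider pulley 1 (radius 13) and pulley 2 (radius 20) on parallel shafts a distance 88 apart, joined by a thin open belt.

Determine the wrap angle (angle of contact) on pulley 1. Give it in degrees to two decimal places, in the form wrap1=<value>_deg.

open belt: β = asin((r2−r1)/C) = asin(7/88) = 4.5624°
wrap1 = π − 2β = 170.8751°
wrap2 = π + 2β = 189.1249°

wrap1=170.88_deg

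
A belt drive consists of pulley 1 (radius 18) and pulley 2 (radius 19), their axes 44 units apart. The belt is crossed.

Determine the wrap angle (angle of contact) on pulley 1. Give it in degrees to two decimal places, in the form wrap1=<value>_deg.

crossed belt: β = asin((r1+r2)/C) = asin(37/44) = 57.2362°
wrap1 = wrap2 = π + 2β = 294.4725°

wrap1=294.47_deg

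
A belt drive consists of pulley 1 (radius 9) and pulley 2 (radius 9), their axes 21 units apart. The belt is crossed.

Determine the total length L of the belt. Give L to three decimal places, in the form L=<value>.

L=115.251

crossed belt: β = asin((r1+r2)/C) = asin(18/21) = 58.9973°
wrap1 = wrap2 = π + 2β = 297.9946°
tangent length = C·cosβ = 10.8167
L = (r1+r2)·wrap + 2·C·cosβ = 18·5.2010 + 2·10.8167 = 115.2511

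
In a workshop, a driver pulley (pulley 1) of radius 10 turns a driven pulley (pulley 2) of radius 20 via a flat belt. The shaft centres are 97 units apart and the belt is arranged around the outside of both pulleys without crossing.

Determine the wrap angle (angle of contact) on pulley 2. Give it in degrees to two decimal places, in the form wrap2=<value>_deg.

open belt: β = asin((r2−r1)/C) = asin(10/97) = 5.9173°
wrap1 = π − 2β = 168.1654°
wrap2 = π + 2β = 191.8346°

wrap2=191.83_deg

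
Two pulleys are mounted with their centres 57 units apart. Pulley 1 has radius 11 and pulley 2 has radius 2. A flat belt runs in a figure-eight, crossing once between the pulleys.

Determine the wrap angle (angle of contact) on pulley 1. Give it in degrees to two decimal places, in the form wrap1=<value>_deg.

wrap1=206.37_deg

crossed belt: β = asin((r1+r2)/C) = asin(13/57) = 13.1835°
wrap1 = wrap2 = π + 2β = 206.3670°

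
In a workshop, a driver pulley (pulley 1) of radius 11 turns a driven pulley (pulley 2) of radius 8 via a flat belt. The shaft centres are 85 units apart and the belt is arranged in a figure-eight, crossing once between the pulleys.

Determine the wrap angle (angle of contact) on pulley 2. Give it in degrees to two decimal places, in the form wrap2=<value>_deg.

crossed belt: β = asin((r1+r2)/C) = asin(19/85) = 12.9164°
wrap1 = wrap2 = π + 2β = 205.8328°

wrap2=205.83_deg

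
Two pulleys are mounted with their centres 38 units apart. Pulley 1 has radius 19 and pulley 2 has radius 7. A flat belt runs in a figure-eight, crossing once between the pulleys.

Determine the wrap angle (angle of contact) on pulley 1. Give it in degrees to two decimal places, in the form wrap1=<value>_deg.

wrap1=266.35_deg

crossed belt: β = asin((r1+r2)/C) = asin(26/38) = 43.1736°
wrap1 = wrap2 = π + 2β = 266.3471°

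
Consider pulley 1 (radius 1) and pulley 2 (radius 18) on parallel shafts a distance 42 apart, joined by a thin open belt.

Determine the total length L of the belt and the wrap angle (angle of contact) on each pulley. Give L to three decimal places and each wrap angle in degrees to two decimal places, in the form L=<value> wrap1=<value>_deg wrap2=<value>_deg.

open belt: β = asin((r2−r1)/C) = asin(17/42) = 23.8762°
wrap1 = π − 2β = 132.2476°
wrap2 = π + 2β = 227.7524°
tangent length = C·cosβ = 38.4057
L = r1·wrap1 + r2·wrap2 + 2·C·cosβ = 1·2.3082 + 18·3.9750 + 2·38.4057 = 150.6701

L=150.670 wrap1=132.25_deg wrap2=227.75_deg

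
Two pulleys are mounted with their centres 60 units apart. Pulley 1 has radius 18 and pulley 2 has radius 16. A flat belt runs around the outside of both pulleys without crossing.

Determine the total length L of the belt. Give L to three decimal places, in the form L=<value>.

open belt: β = asin((r2−r1)/C) = asin(-2/60) = -1.9102°
wrap1 = π − 2β = 183.8204°
wrap2 = π + 2β = 176.1796°
tangent length = C·cosβ = 59.9667
L = r1·wrap1 + r2·wrap2 + 2·C·cosβ = 18·3.2083 + 16·3.0749 + 2·59.9667 = 226.8808

L=226.881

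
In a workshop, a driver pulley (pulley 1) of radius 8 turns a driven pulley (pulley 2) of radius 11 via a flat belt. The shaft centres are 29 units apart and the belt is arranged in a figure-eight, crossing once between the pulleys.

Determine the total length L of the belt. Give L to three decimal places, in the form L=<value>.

crossed belt: β = asin((r1+r2)/C) = asin(19/29) = 40.9327°
wrap1 = wrap2 = π + 2β = 261.8654°
tangent length = C·cosβ = 21.9089
L = (r1+r2)·wrap + 2·C·cosβ = 19·4.5704 + 2·21.9089 = 130.6557

L=130.656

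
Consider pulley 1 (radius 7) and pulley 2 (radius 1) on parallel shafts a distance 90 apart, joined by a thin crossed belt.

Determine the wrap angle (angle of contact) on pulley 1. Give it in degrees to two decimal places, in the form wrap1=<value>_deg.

wrap1=190.20_deg

crossed belt: β = asin((r1+r2)/C) = asin(8/90) = 5.0997°
wrap1 = wrap2 = π + 2β = 190.1994°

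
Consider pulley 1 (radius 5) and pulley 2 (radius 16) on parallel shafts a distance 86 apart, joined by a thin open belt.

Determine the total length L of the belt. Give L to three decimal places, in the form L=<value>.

L=239.382

open belt: β = asin((r2−r1)/C) = asin(11/86) = 7.3487°
wrap1 = π − 2β = 165.3027°
wrap2 = π + 2β = 194.6973°
tangent length = C·cosβ = 85.2936
L = r1·wrap1 + r2·wrap2 + 2·C·cosβ = 5·2.8851 + 16·3.3981 + 2·85.2936 = 239.3824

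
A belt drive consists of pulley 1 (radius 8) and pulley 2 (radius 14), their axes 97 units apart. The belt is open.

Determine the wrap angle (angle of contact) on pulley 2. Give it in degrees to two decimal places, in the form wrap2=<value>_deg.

open belt: β = asin((r2−r1)/C) = asin(6/97) = 3.5463°
wrap1 = π − 2β = 172.9073°
wrap2 = π + 2β = 187.0927°

wrap2=187.09_deg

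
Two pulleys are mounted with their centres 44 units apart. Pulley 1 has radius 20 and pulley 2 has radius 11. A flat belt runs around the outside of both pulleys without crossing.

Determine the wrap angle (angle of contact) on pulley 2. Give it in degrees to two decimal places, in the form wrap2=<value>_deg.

wrap2=156.39_deg

open belt: β = asin((r2−r1)/C) = asin(-9/44) = -11.8029°
wrap1 = π − 2β = 203.6058°
wrap2 = π + 2β = 156.3942°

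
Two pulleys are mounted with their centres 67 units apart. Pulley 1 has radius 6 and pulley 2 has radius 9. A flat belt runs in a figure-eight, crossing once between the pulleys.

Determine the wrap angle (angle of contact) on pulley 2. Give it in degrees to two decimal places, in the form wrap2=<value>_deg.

crossed belt: β = asin((r1+r2)/C) = asin(15/67) = 12.9371°
wrap1 = wrap2 = π + 2β = 205.8741°

wrap2=205.87_deg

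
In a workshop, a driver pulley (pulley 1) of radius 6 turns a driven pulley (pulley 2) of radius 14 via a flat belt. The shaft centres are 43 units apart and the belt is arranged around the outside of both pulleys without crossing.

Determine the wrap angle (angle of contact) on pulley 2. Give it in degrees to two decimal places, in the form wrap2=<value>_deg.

wrap2=201.44_deg

open belt: β = asin((r2−r1)/C) = asin(8/43) = 10.7222°
wrap1 = π − 2β = 158.5557°
wrap2 = π + 2β = 201.4443°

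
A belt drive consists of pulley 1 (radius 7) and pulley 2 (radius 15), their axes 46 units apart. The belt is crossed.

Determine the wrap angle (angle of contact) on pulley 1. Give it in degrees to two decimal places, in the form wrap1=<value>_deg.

wrap1=237.14_deg

crossed belt: β = asin((r1+r2)/C) = asin(22/46) = 28.5719°
wrap1 = wrap2 = π + 2β = 237.1438°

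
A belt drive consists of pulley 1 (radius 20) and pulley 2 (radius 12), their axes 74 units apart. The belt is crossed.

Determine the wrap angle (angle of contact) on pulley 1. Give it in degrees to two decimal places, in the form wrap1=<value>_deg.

wrap1=231.24_deg

crossed belt: β = asin((r1+r2)/C) = asin(32/74) = 25.6220°
wrap1 = wrap2 = π + 2β = 231.2441°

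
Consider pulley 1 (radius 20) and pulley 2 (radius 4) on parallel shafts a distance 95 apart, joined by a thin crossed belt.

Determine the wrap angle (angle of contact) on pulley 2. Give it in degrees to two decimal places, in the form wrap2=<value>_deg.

crossed belt: β = asin((r1+r2)/C) = asin(24/95) = 14.6333°
wrap1 = wrap2 = π + 2β = 209.2666°

wrap2=209.27_deg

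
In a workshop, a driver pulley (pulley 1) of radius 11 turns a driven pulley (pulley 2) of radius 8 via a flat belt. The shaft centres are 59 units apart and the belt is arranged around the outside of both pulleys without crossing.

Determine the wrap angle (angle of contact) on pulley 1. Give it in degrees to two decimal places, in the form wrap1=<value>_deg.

open belt: β = asin((r2−r1)/C) = asin(-3/59) = -2.9146°
wrap1 = π − 2β = 185.8292°
wrap2 = π + 2β = 174.1708°

wrap1=185.83_deg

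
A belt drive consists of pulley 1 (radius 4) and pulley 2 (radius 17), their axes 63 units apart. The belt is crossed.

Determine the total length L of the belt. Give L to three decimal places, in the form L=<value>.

crossed belt: β = asin((r1+r2)/C) = asin(21/63) = 19.4712°
wrap1 = wrap2 = π + 2β = 218.9424°
tangent length = C·cosβ = 59.3970
L = (r1+r2)·wrap + 2·C·cosβ = 21·3.8213 + 2·59.3970 = 199.0405

L=199.041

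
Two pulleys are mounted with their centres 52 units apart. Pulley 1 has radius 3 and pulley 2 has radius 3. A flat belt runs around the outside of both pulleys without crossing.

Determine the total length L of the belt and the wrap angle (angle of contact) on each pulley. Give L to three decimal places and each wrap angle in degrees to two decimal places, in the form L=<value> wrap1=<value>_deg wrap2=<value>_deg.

L=122.850 wrap1=180.00_deg wrap2=180.00_deg

open belt: β = asin((r2−r1)/C) = asin(0/52) = 0.0000°
wrap1 = π − 2β = 180.0000°
wrap2 = π + 2β = 180.0000°
tangent length = C·cosβ = 52.0000
L = r1·wrap1 + r2·wrap2 + 2·C·cosβ = 3·3.1416 + 3·3.1416 + 2·52.0000 = 122.8496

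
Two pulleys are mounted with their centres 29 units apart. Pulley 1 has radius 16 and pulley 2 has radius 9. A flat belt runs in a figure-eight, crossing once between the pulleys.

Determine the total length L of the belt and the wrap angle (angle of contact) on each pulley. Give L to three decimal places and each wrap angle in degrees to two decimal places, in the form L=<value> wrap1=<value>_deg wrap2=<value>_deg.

crossed belt: β = asin((r1+r2)/C) = asin(25/29) = 59.5497°
wrap1 = wrap2 = π + 2β = 299.0994°
tangent length = C·cosβ = 14.6969
L = (r1+r2)·wrap + 2·C·cosβ = 25·5.2203 + 2·14.6969 = 159.9006

L=159.901 wrap1=299.10_deg wrap2=299.10_deg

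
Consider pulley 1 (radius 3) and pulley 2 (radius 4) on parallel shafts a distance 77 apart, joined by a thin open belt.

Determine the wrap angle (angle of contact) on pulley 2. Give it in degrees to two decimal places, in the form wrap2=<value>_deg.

wrap2=181.49_deg

open belt: β = asin((r2−r1)/C) = asin(1/77) = 0.7441°
wrap1 = π − 2β = 178.5118°
wrap2 = π + 2β = 181.4882°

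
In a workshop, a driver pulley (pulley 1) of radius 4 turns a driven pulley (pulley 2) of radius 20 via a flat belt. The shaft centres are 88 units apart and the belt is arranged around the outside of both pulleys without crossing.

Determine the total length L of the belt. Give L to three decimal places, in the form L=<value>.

open belt: β = asin((r2−r1)/C) = asin(16/88) = 10.4757°
wrap1 = π − 2β = 159.0486°
wrap2 = π + 2β = 200.9514°
tangent length = C·cosβ = 86.5332
L = r1·wrap1 + r2·wrap2 + 2·C·cosβ = 4·2.7759 + 20·3.5073 + 2·86.5332 = 254.3154

L=254.315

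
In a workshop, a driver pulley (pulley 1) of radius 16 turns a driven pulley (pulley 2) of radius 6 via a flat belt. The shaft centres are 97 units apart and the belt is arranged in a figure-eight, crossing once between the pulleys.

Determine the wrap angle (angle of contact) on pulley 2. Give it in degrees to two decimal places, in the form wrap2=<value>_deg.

wrap2=206.22_deg

crossed belt: β = asin((r1+r2)/C) = asin(22/97) = 13.1090°
wrap1 = wrap2 = π + 2β = 206.2180°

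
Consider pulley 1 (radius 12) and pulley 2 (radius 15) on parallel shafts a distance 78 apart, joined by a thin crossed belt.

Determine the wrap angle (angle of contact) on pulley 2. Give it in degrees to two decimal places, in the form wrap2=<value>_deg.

crossed belt: β = asin((r1+r2)/C) = asin(27/78) = 20.2522°
wrap1 = wrap2 = π + 2β = 220.5045°

wrap2=220.50_deg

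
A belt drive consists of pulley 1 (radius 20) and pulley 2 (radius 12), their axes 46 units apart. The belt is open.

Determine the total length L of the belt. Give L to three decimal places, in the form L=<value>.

open belt: β = asin((r2−r1)/C) = asin(-8/46) = -10.0154°
wrap1 = π − 2β = 200.0308°
wrap2 = π + 2β = 159.9692°
tangent length = C·cosβ = 45.2990
L = r1·wrap1 + r2·wrap2 + 2·C·cosβ = 20·3.4912 + 12·2.7920 + 2·45.2990 = 193.9258

L=193.926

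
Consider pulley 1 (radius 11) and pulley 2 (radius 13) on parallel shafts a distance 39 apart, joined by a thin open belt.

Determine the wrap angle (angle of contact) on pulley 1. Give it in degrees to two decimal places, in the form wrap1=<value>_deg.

open belt: β = asin((r2−r1)/C) = asin(2/39) = 2.9395°
wrap1 = π − 2β = 174.1209°
wrap2 = π + 2β = 185.8791°

wrap1=174.12_deg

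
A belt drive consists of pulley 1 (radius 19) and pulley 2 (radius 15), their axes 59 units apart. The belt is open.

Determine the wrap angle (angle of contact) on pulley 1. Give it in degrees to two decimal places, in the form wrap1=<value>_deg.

open belt: β = asin((r2−r1)/C) = asin(-4/59) = -3.8874°
wrap1 = π − 2β = 187.7749°
wrap2 = π + 2β = 172.2251°

wrap1=187.77_deg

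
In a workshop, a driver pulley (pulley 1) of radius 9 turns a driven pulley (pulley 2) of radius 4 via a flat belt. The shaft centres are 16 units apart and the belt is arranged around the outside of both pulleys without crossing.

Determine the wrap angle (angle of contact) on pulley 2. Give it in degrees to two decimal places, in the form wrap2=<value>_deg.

open belt: β = asin((r2−r1)/C) = asin(-5/16) = -18.2100°
wrap1 = π − 2β = 216.4199°
wrap2 = π + 2β = 143.5801°

wrap2=143.58_deg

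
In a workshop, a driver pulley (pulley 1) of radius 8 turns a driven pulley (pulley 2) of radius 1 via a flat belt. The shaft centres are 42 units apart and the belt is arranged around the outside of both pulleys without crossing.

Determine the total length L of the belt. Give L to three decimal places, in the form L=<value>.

open belt: β = asin((r2−r1)/C) = asin(-7/42) = -9.5941°
wrap1 = π − 2β = 199.1881°
wrap2 = π + 2β = 160.8119°
tangent length = C·cosβ = 41.4126
L = r1·wrap1 + r2·wrap2 + 2·C·cosβ = 8·3.4765 + 1·2.8067 + 2·41.4126 = 113.4437

L=113.444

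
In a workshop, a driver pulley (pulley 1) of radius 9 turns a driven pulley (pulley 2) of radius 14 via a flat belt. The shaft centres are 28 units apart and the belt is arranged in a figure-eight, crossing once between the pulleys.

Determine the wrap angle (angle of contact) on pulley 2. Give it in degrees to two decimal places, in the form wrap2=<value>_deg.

crossed belt: β = asin((r1+r2)/C) = asin(23/28) = 55.2281°
wrap1 = wrap2 = π + 2β = 290.4561°

wrap2=290.46_deg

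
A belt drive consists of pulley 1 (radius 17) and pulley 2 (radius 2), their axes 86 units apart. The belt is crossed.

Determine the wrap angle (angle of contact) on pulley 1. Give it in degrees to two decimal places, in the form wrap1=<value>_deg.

wrap1=205.53_deg

crossed belt: β = asin((r1+r2)/C) = asin(19/86) = 12.7637°
wrap1 = wrap2 = π + 2β = 205.5274°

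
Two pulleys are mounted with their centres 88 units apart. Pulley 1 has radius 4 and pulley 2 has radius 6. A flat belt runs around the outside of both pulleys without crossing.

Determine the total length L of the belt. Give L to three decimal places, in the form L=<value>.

open belt: β = asin((r2−r1)/C) = asin(2/88) = 1.3023°
wrap1 = π − 2β = 177.3954°
wrap2 = π + 2β = 182.6046°
tangent length = C·cosβ = 87.9773
L = r1·wrap1 + r2·wrap2 + 2·C·cosβ = 4·3.0961 + 6·3.1871 + 2·87.9773 = 207.4614

L=207.461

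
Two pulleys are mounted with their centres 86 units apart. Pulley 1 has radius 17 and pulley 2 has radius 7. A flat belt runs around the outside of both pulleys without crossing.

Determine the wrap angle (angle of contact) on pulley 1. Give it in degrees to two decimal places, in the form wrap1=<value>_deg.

open belt: β = asin((r2−r1)/C) = asin(-10/86) = -6.6774°
wrap1 = π − 2β = 193.3548°
wrap2 = π + 2β = 166.6452°

wrap1=193.35_deg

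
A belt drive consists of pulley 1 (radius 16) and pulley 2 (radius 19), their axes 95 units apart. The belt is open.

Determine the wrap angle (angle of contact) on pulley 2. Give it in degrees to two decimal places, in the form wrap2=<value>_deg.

open belt: β = asin((r2−r1)/C) = asin(3/95) = 1.8096°
wrap1 = π − 2β = 176.3807°
wrap2 = π + 2β = 183.6193°

wrap2=183.62_deg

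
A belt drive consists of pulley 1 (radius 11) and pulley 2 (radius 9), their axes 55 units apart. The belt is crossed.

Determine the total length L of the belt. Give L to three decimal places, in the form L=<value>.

L=180.188

crossed belt: β = asin((r1+r2)/C) = asin(20/55) = 21.3237°
wrap1 = wrap2 = π + 2β = 222.6474°
tangent length = C·cosβ = 51.2348
L = (r1+r2)·wrap + 2·C·cosβ = 20·3.8859 + 2·51.2348 = 180.1881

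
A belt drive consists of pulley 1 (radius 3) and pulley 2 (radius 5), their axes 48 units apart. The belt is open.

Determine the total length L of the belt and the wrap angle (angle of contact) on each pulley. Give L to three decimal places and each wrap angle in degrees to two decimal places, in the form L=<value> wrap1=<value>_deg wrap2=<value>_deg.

L=121.216 wrap1=175.22_deg wrap2=184.78_deg

open belt: β = asin((r2−r1)/C) = asin(2/48) = 2.3880°
wrap1 = π − 2β = 175.2240°
wrap2 = π + 2β = 184.7760°
tangent length = C·cosβ = 47.9583
L = r1·wrap1 + r2·wrap2 + 2·C·cosβ = 3·3.0582 + 5·3.2250 + 2·47.9583 = 121.2161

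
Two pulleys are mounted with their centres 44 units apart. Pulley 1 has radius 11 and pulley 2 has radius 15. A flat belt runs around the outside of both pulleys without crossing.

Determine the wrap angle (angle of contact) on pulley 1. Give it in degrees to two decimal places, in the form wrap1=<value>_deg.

open belt: β = asin((r2−r1)/C) = asin(4/44) = 5.2159°
wrap1 = π − 2β = 169.5682°
wrap2 = π + 2β = 190.4318°

wrap1=169.57_deg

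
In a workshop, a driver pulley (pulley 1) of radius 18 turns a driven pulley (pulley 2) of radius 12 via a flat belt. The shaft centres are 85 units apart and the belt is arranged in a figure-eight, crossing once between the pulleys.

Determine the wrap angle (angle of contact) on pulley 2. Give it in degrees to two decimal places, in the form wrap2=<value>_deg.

wrap2=221.33_deg

crossed belt: β = asin((r1+r2)/C) = asin(30/85) = 20.6673°
wrap1 = wrap2 = π + 2β = 221.3346°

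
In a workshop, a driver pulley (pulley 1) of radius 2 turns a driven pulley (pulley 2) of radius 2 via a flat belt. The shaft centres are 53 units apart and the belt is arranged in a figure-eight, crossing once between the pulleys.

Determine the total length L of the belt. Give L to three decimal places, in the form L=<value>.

L=118.868

crossed belt: β = asin((r1+r2)/C) = asin(4/53) = 4.3283°
wrap1 = wrap2 = π + 2β = 188.6567°
tangent length = C·cosβ = 52.8488
L = (r1+r2)·wrap + 2·C·cosβ = 4·3.2927 + 2·52.8488 = 118.8684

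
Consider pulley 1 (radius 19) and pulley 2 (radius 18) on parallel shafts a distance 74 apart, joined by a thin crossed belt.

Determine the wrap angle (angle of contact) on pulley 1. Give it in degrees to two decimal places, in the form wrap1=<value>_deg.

wrap1=240.00_deg

crossed belt: β = asin((r1+r2)/C) = asin(37/74) = 30.0000°
wrap1 = wrap2 = π + 2β = 240.0000°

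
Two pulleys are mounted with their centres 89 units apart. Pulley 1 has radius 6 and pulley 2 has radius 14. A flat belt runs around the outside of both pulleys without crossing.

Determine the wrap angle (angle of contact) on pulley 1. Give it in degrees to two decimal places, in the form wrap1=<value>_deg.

wrap1=169.69_deg

open belt: β = asin((r2−r1)/C) = asin(8/89) = 5.1571°
wrap1 = π − 2β = 169.6857°
wrap2 = π + 2β = 190.3143°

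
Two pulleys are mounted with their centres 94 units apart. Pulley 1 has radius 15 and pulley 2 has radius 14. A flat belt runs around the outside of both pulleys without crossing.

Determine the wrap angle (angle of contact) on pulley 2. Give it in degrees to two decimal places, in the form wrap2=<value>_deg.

wrap2=178.78_deg

open belt: β = asin((r2−r1)/C) = asin(-1/94) = -0.6095°
wrap1 = π − 2β = 181.2191°
wrap2 = π + 2β = 178.7809°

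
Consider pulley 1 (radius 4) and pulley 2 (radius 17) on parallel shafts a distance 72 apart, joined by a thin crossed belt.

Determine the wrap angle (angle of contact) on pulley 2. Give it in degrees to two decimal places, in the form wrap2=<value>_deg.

wrap2=213.92_deg

crossed belt: β = asin((r1+r2)/C) = asin(21/72) = 16.9578°
wrap1 = wrap2 = π + 2β = 213.9155°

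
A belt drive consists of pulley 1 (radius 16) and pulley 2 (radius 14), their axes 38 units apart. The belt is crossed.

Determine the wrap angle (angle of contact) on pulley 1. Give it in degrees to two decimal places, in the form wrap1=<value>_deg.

wrap1=284.27_deg

crossed belt: β = asin((r1+r2)/C) = asin(30/38) = 52.1364°
wrap1 = wrap2 = π + 2β = 284.2727°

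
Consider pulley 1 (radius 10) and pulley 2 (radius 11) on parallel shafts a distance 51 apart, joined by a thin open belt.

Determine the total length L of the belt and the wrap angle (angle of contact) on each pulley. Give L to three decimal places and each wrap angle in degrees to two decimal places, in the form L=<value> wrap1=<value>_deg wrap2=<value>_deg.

open belt: β = asin((r2−r1)/C) = asin(1/51) = 1.1235°
wrap1 = π − 2β = 177.7530°
wrap2 = π + 2β = 182.2470°
tangent length = C·cosβ = 50.9902
L = r1·wrap1 + r2·wrap2 + 2·C·cosβ = 10·3.1024 + 11·3.1808 + 2·50.9902 = 167.9931

L=167.993 wrap1=177.75_deg wrap2=182.25_deg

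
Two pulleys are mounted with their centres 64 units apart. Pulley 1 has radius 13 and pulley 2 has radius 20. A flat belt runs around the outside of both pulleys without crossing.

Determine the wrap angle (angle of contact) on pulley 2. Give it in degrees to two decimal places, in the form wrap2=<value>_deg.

open belt: β = asin((r2−r1)/C) = asin(7/64) = 6.2793°
wrap1 = π − 2β = 167.4414°
wrap2 = π + 2β = 192.5586°

wrap2=192.56_deg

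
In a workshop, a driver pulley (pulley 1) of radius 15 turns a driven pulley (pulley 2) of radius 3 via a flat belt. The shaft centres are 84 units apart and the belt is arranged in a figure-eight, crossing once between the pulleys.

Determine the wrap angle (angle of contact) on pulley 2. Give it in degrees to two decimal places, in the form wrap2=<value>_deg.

crossed belt: β = asin((r1+r2)/C) = asin(18/84) = 12.3736°
wrap1 = wrap2 = π + 2β = 204.7473°

wrap2=204.75_deg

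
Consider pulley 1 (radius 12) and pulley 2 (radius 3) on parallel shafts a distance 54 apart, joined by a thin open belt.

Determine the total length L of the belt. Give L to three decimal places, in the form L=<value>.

open belt: β = asin((r2−r1)/C) = asin(-9/54) = -9.5941°
wrap1 = π − 2β = 199.1881°
wrap2 = π + 2β = 160.8119°
tangent length = C·cosβ = 53.2447
L = r1·wrap1 + r2·wrap2 + 2·C·cosβ = 12·3.4765 + 3·2.8067 + 2·53.2447 = 156.6274

L=156.627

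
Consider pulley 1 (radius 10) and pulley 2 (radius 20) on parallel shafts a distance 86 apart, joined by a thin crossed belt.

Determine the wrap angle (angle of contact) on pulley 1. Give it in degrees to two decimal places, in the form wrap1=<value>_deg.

crossed belt: β = asin((r1+r2)/C) = asin(30/86) = 20.4162°
wrap1 = wrap2 = π + 2β = 220.8324°

wrap1=220.83_deg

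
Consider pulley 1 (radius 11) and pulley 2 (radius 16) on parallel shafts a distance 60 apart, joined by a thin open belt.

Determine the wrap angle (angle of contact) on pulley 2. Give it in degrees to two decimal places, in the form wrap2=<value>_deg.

open belt: β = asin((r2−r1)/C) = asin(5/60) = 4.7802°
wrap1 = π − 2β = 170.4396°
wrap2 = π + 2β = 189.5604°

wrap2=189.56_deg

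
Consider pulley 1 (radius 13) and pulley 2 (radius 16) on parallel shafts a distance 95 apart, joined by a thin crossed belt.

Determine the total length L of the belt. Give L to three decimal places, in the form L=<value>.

crossed belt: β = asin((r1+r2)/C) = asin(29/95) = 17.7740°
wrap1 = wrap2 = π + 2β = 215.5480°
tangent length = C·cosβ = 90.4655
L = (r1+r2)·wrap + 2·C·cosβ = 29·3.7620 + 2·90.4655 = 290.0296

L=290.030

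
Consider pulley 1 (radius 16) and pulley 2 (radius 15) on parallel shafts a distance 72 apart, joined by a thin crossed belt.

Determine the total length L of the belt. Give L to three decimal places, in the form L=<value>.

crossed belt: β = asin((r1+r2)/C) = asin(31/72) = 25.5028°
wrap1 = wrap2 = π + 2β = 231.0056°
tangent length = C·cosβ = 64.9846
L = (r1+r2)·wrap + 2·C·cosβ = 31·4.0318 + 2·64.9846 = 254.9553

L=254.955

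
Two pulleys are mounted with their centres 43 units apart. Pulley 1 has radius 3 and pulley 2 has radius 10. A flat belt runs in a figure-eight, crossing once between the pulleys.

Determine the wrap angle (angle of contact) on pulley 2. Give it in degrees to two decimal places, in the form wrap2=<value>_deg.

wrap2=215.19_deg

crossed belt: β = asin((r1+r2)/C) = asin(13/43) = 17.5973°
wrap1 = wrap2 = π + 2β = 215.1947°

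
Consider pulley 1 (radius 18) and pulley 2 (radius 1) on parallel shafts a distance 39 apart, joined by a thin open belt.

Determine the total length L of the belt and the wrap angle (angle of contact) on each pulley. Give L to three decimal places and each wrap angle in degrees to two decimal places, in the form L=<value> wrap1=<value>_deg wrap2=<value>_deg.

L=145.225 wrap1=231.68_deg wrap2=128.32_deg

open belt: β = asin((r2−r1)/C) = asin(-17/39) = -25.8424°
wrap1 = π − 2β = 231.6848°
wrap2 = π + 2β = 128.3152°
tangent length = C·cosβ = 35.0999
L = r1·wrap1 + r2·wrap2 + 2·C·cosβ = 18·4.0437 + 1·2.2395 + 2·35.0999 = 145.2252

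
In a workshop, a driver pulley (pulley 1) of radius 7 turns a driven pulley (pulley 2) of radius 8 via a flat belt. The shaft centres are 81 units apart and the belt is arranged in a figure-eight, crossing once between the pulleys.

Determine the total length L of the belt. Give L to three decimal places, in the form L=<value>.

L=211.910

crossed belt: β = asin((r1+r2)/C) = asin(15/81) = 10.6719°
wrap1 = wrap2 = π + 2β = 201.3439°
tangent length = C·cosβ = 79.5990
L = (r1+r2)·wrap + 2·C·cosβ = 15·3.5141 + 2·79.5990 = 211.9097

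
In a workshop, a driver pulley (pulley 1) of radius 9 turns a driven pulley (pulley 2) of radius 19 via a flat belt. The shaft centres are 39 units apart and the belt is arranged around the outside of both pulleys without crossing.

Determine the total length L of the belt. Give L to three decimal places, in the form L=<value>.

L=168.543

open belt: β = asin((r2−r1)/C) = asin(10/39) = 14.8572°
wrap1 = π − 2β = 150.2857°
wrap2 = π + 2β = 209.7143°
tangent length = C·cosβ = 37.6962
L = r1·wrap1 + r2·wrap2 + 2·C·cosβ = 9·2.6230 + 19·3.6602 + 2·37.6962 = 168.5430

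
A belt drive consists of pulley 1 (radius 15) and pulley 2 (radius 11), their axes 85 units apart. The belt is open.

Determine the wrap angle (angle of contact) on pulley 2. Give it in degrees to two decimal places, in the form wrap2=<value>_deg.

wrap2=174.61_deg

open belt: β = asin((r2−r1)/C) = asin(-4/85) = -2.6973°
wrap1 = π − 2β = 185.3945°
wrap2 = π + 2β = 174.6055°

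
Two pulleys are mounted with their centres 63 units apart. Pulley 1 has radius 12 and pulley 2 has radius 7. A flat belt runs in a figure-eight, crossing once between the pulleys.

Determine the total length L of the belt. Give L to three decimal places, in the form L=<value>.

L=191.465

crossed belt: β = asin((r1+r2)/C) = asin(19/63) = 17.5530°
wrap1 = wrap2 = π + 2β = 215.1059°
tangent length = C·cosβ = 60.0666
L = (r1+r2)·wrap + 2·C·cosβ = 19·3.7543 + 2·60.0666 = 191.4651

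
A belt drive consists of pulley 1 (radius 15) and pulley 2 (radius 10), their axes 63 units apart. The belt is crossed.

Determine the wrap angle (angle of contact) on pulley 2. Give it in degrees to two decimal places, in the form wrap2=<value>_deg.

crossed belt: β = asin((r1+r2)/C) = asin(25/63) = 23.3799°
wrap1 = wrap2 = π + 2β = 226.7597°

wrap2=226.76_deg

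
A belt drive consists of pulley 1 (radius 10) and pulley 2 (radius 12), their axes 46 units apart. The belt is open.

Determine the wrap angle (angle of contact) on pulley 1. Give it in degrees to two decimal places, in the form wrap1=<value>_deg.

open belt: β = asin((r2−r1)/C) = asin(2/46) = 2.4919°
wrap1 = π − 2β = 175.0162°
wrap2 = π + 2β = 184.9838°

wrap1=175.02_deg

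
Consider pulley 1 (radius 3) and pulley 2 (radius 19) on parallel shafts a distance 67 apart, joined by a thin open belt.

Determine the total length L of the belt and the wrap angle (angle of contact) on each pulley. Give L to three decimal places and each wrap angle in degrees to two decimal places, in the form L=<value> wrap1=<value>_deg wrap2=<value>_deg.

open belt: β = asin((r2−r1)/C) = asin(16/67) = 13.8161°
wrap1 = π − 2β = 152.3678°
wrap2 = π + 2β = 207.6322°
tangent length = C·cosβ = 65.0615
L = r1·wrap1 + r2·wrap2 + 2·C·cosβ = 3·2.6593 + 19·3.6239 + 2·65.0615 = 206.9544

L=206.954 wrap1=152.37_deg wrap2=207.63_deg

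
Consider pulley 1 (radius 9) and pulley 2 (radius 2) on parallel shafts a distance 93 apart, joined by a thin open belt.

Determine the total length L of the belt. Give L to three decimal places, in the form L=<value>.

L=221.085

open belt: β = asin((r2−r1)/C) = asin(-7/93) = -4.3167°
wrap1 = π − 2β = 188.6333°
wrap2 = π + 2β = 171.3667°
tangent length = C·cosβ = 92.7362
L = r1·wrap1 + r2·wrap2 + 2·C·cosβ = 9·3.2923 + 2·2.9909 + 2·92.7362 = 221.0847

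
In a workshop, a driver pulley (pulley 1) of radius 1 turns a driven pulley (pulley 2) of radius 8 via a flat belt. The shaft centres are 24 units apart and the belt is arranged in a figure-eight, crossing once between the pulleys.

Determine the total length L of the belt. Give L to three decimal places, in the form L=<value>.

L=79.691

crossed belt: β = asin((r1+r2)/C) = asin(9/24) = 22.0243°
wrap1 = wrap2 = π + 2β = 224.0486°
tangent length = C·cosβ = 22.2486
L = (r1+r2)·wrap + 2·C·cosβ = 9·3.9104 + 2·22.2486 = 79.6907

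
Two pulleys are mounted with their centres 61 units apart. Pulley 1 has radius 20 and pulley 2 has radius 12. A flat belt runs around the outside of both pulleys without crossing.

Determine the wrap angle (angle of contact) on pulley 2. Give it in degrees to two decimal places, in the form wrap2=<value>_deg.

wrap2=164.93_deg

open belt: β = asin((r2−r1)/C) = asin(-8/61) = -7.5359°
wrap1 = π − 2β = 195.0718°
wrap2 = π + 2β = 164.9282°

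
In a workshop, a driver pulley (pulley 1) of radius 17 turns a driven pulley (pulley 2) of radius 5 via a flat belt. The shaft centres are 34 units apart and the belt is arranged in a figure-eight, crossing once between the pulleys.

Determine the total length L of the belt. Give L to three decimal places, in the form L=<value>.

L=151.925

crossed belt: β = asin((r1+r2)/C) = asin(22/34) = 40.3202°
wrap1 = wrap2 = π + 2β = 260.6404°
tangent length = C·cosβ = 25.9230
L = (r1+r2)·wrap + 2·C·cosβ = 22·4.5490 + 2·25.9230 = 151.9247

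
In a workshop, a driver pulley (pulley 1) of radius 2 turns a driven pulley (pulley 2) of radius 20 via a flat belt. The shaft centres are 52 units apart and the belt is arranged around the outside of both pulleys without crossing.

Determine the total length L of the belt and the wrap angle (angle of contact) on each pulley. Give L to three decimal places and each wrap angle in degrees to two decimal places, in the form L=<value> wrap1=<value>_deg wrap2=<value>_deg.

L=179.410 wrap1=139.50_deg wrap2=220.50_deg

open belt: β = asin((r2−r1)/C) = asin(18/52) = 20.2522°
wrap1 = π − 2β = 139.4955°
wrap2 = π + 2β = 220.5045°
tangent length = C·cosβ = 48.7852
L = r1·wrap1 + r2·wrap2 + 2·C·cosβ = 2·2.4347 + 20·3.8485 + 2·48.7852 = 179.4104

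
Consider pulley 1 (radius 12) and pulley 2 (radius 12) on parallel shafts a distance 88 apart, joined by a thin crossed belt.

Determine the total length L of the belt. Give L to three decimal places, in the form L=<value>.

crossed belt: β = asin((r1+r2)/C) = asin(24/88) = 15.8266°
wrap1 = wrap2 = π + 2β = 211.6532°
tangent length = C·cosβ = 84.6640
L = (r1+r2)·wrap + 2·C·cosβ = 24·3.6940 + 2·84.6640 = 257.9852

L=257.985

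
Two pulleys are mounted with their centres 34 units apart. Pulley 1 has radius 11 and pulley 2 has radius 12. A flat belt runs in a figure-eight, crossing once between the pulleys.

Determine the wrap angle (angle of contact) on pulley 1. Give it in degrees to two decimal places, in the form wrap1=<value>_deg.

wrap1=265.14_deg

crossed belt: β = asin((r1+r2)/C) = asin(23/34) = 42.5685°
wrap1 = wrap2 = π + 2β = 265.1369°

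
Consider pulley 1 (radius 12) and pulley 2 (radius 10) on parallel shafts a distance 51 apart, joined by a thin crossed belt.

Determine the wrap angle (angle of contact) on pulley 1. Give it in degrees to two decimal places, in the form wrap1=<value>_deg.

crossed belt: β = asin((r1+r2)/C) = asin(22/51) = 25.5547°
wrap1 = wrap2 = π + 2β = 231.1094°

wrap1=231.11_deg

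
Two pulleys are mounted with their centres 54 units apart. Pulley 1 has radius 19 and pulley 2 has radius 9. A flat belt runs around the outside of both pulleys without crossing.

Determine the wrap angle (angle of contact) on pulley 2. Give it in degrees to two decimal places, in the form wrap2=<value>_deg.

open belt: β = asin((r2−r1)/C) = asin(-10/54) = -10.6719°
wrap1 = π − 2β = 201.3439°
wrap2 = π + 2β = 158.6561°

wrap2=158.66_deg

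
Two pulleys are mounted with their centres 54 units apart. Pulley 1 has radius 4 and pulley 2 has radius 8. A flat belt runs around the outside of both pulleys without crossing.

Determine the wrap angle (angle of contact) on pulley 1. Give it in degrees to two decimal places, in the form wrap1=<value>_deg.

wrap1=171.50_deg

open belt: β = asin((r2−r1)/C) = asin(4/54) = 4.2480°
wrap1 = π − 2β = 171.5040°
wrap2 = π + 2β = 188.4960°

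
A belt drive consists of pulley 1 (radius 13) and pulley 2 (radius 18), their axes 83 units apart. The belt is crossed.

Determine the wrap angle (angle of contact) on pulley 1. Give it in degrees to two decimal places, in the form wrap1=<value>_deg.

wrap1=223.86_deg

crossed belt: β = asin((r1+r2)/C) = asin(31/83) = 21.9313°
wrap1 = wrap2 = π + 2β = 223.8625°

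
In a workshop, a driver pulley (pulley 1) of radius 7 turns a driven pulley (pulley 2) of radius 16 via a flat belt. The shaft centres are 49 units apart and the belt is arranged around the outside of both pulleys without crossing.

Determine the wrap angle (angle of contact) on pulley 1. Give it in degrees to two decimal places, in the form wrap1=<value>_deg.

wrap1=158.83_deg

open belt: β = asin((r2−r1)/C) = asin(9/49) = 10.5838°
wrap1 = π − 2β = 158.8324°
wrap2 = π + 2β = 201.1676°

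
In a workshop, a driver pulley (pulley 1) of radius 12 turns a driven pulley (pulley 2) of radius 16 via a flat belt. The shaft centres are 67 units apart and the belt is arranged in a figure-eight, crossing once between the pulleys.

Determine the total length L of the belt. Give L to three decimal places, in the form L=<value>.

crossed belt: β = asin((r1+r2)/C) = asin(28/67) = 24.7027°
wrap1 = wrap2 = π + 2β = 229.4055°
tangent length = C·cosβ = 60.8687
L = (r1+r2)·wrap + 2·C·cosβ = 28·4.0039 + 2·60.8687 = 233.8461

L=233.846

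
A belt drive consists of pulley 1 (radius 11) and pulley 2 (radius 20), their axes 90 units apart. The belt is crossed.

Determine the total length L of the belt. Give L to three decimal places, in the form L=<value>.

L=288.177

crossed belt: β = asin((r1+r2)/C) = asin(31/90) = 20.1479°
wrap1 = wrap2 = π + 2β = 220.2958°
tangent length = C·cosβ = 84.4926
L = (r1+r2)·wrap + 2·C·cosβ = 31·3.8449 + 2·84.4926 = 288.1767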